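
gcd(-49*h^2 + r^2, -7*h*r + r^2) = -7*h + r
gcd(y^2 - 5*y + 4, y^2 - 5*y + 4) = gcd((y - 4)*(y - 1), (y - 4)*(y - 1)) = y^2 - 5*y + 4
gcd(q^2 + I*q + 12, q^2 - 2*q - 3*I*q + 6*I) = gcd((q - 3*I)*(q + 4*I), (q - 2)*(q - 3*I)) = q - 3*I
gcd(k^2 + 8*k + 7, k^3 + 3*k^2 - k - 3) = k + 1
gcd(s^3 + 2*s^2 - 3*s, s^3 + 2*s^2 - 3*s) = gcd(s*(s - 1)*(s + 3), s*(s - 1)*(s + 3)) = s^3 + 2*s^2 - 3*s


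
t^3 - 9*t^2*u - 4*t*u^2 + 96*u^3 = (t - 8*u)*(t - 4*u)*(t + 3*u)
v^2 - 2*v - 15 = (v - 5)*(v + 3)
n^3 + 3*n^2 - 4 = (n - 1)*(n + 2)^2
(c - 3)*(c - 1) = c^2 - 4*c + 3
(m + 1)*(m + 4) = m^2 + 5*m + 4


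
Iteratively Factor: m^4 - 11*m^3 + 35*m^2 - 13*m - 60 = (m - 5)*(m^3 - 6*m^2 + 5*m + 12) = (m - 5)*(m - 3)*(m^2 - 3*m - 4) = (m - 5)*(m - 4)*(m - 3)*(m + 1)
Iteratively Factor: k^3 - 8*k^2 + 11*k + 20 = (k + 1)*(k^2 - 9*k + 20) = (k - 4)*(k + 1)*(k - 5)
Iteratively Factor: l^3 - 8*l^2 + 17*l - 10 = (l - 5)*(l^2 - 3*l + 2) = (l - 5)*(l - 2)*(l - 1)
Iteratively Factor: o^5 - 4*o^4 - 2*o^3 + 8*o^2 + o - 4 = (o - 4)*(o^4 - 2*o^2 + 1) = (o - 4)*(o + 1)*(o^3 - o^2 - o + 1) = (o - 4)*(o + 1)^2*(o^2 - 2*o + 1) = (o - 4)*(o - 1)*(o + 1)^2*(o - 1)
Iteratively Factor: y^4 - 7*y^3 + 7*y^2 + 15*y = (y + 1)*(y^3 - 8*y^2 + 15*y) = y*(y + 1)*(y^2 - 8*y + 15) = y*(y - 5)*(y + 1)*(y - 3)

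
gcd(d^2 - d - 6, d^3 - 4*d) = d + 2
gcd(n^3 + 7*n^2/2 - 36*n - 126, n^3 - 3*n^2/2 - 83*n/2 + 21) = n + 6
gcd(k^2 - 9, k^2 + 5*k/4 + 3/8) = 1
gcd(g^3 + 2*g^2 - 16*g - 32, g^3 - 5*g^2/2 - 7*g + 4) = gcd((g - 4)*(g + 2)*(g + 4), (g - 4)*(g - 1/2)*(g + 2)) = g^2 - 2*g - 8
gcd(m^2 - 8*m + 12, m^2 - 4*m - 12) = m - 6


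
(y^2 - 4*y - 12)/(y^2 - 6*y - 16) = (y - 6)/(y - 8)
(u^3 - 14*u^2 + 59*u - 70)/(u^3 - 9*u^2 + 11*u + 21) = (u^2 - 7*u + 10)/(u^2 - 2*u - 3)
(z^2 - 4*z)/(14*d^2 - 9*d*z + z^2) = z*(z - 4)/(14*d^2 - 9*d*z + z^2)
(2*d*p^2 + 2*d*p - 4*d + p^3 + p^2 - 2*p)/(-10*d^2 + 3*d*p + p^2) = (2*d*p^2 + 2*d*p - 4*d + p^3 + p^2 - 2*p)/(-10*d^2 + 3*d*p + p^2)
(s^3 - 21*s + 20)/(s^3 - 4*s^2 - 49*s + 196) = (s^2 + 4*s - 5)/(s^2 - 49)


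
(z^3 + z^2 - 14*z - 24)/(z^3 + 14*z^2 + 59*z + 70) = (z^2 - z - 12)/(z^2 + 12*z + 35)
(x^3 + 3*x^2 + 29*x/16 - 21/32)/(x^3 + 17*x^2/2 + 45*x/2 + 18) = (16*x^2 + 24*x - 7)/(16*(x^2 + 7*x + 12))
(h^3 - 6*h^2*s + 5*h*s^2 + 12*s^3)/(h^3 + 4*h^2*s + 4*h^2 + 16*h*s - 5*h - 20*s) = (h^3 - 6*h^2*s + 5*h*s^2 + 12*s^3)/(h^3 + 4*h^2*s + 4*h^2 + 16*h*s - 5*h - 20*s)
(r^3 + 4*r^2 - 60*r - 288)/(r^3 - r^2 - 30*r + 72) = (r^2 - 2*r - 48)/(r^2 - 7*r + 12)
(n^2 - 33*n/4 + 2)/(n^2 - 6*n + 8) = (n^2 - 33*n/4 + 2)/(n^2 - 6*n + 8)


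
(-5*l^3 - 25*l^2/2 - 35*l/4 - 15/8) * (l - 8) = -5*l^4 + 55*l^3/2 + 365*l^2/4 + 545*l/8 + 15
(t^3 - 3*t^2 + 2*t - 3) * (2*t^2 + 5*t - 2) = 2*t^5 - t^4 - 13*t^3 + 10*t^2 - 19*t + 6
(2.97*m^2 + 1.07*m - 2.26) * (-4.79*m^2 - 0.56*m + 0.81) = -14.2263*m^4 - 6.7885*m^3 + 12.6319*m^2 + 2.1323*m - 1.8306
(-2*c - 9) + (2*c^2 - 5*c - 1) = 2*c^2 - 7*c - 10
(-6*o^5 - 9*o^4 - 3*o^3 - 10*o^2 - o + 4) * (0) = 0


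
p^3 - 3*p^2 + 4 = (p - 2)^2*(p + 1)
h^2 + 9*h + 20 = (h + 4)*(h + 5)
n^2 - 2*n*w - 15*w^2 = (n - 5*w)*(n + 3*w)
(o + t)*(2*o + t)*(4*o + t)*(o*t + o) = 8*o^4*t + 8*o^4 + 14*o^3*t^2 + 14*o^3*t + 7*o^2*t^3 + 7*o^2*t^2 + o*t^4 + o*t^3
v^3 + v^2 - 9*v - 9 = (v - 3)*(v + 1)*(v + 3)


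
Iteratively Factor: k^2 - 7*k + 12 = (k - 4)*(k - 3)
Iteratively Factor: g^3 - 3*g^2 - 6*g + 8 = (g - 4)*(g^2 + g - 2) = (g - 4)*(g + 2)*(g - 1)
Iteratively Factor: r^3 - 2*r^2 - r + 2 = (r - 2)*(r^2 - 1) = (r - 2)*(r + 1)*(r - 1)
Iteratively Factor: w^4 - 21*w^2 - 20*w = (w)*(w^3 - 21*w - 20) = w*(w - 5)*(w^2 + 5*w + 4) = w*(w - 5)*(w + 1)*(w + 4)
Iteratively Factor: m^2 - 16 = (m + 4)*(m - 4)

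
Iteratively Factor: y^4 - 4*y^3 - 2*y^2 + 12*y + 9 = (y - 3)*(y^3 - y^2 - 5*y - 3) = (y - 3)*(y + 1)*(y^2 - 2*y - 3) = (y - 3)*(y + 1)^2*(y - 3)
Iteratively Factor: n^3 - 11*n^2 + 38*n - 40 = (n - 4)*(n^2 - 7*n + 10) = (n - 5)*(n - 4)*(n - 2)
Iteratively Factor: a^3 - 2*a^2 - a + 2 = (a + 1)*(a^2 - 3*a + 2) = (a - 2)*(a + 1)*(a - 1)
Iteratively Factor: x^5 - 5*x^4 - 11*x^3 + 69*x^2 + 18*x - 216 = (x + 2)*(x^4 - 7*x^3 + 3*x^2 + 63*x - 108) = (x - 3)*(x + 2)*(x^3 - 4*x^2 - 9*x + 36) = (x - 3)*(x + 2)*(x + 3)*(x^2 - 7*x + 12) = (x - 4)*(x - 3)*(x + 2)*(x + 3)*(x - 3)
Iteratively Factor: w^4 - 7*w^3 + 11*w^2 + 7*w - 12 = (w - 3)*(w^3 - 4*w^2 - w + 4) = (w - 3)*(w - 1)*(w^2 - 3*w - 4) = (w - 4)*(w - 3)*(w - 1)*(w + 1)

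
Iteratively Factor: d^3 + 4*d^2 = (d)*(d^2 + 4*d) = d*(d + 4)*(d)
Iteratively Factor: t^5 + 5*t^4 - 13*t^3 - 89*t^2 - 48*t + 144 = (t + 3)*(t^4 + 2*t^3 - 19*t^2 - 32*t + 48) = (t + 3)*(t + 4)*(t^3 - 2*t^2 - 11*t + 12) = (t - 4)*(t + 3)*(t + 4)*(t^2 + 2*t - 3) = (t - 4)*(t - 1)*(t + 3)*(t + 4)*(t + 3)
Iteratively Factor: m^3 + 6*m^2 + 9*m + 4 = (m + 4)*(m^2 + 2*m + 1) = (m + 1)*(m + 4)*(m + 1)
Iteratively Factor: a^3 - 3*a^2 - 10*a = (a - 5)*(a^2 + 2*a) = (a - 5)*(a + 2)*(a)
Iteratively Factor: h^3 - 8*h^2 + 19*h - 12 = (h - 3)*(h^2 - 5*h + 4) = (h - 3)*(h - 1)*(h - 4)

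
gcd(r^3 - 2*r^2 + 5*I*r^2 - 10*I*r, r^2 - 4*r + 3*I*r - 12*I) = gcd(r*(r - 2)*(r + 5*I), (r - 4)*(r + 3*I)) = 1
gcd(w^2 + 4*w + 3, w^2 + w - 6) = w + 3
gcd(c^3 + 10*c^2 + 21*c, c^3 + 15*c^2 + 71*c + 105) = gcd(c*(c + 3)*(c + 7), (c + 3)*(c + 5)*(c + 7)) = c^2 + 10*c + 21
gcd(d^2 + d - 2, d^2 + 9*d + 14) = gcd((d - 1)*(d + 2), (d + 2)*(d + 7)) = d + 2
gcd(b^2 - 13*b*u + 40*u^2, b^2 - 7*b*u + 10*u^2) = -b + 5*u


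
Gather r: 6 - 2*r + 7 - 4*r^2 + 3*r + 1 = -4*r^2 + r + 14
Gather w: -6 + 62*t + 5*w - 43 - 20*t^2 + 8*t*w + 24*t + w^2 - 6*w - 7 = -20*t^2 + 86*t + w^2 + w*(8*t - 1) - 56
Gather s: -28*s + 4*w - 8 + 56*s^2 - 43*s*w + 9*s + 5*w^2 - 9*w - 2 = 56*s^2 + s*(-43*w - 19) + 5*w^2 - 5*w - 10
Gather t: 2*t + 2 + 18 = 2*t + 20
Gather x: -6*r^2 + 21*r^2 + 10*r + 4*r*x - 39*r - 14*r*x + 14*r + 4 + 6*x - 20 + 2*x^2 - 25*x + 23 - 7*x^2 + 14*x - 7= 15*r^2 - 15*r - 5*x^2 + x*(-10*r - 5)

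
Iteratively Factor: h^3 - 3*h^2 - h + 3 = (h + 1)*(h^2 - 4*h + 3) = (h - 1)*(h + 1)*(h - 3)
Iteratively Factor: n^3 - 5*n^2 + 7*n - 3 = (n - 3)*(n^2 - 2*n + 1) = (n - 3)*(n - 1)*(n - 1)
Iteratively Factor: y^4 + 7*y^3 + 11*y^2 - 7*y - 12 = (y + 3)*(y^3 + 4*y^2 - y - 4) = (y - 1)*(y + 3)*(y^2 + 5*y + 4) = (y - 1)*(y + 3)*(y + 4)*(y + 1)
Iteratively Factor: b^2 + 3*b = (b)*(b + 3)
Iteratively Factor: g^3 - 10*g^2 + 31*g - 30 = (g - 2)*(g^2 - 8*g + 15) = (g - 5)*(g - 2)*(g - 3)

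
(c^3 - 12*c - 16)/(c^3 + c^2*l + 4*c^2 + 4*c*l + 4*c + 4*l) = (c - 4)/(c + l)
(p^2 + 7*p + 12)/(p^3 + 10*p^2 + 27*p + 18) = (p + 4)/(p^2 + 7*p + 6)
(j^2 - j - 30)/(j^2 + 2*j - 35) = (j^2 - j - 30)/(j^2 + 2*j - 35)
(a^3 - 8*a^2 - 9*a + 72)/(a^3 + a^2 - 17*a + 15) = (a^2 - 5*a - 24)/(a^2 + 4*a - 5)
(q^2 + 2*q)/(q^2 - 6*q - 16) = q/(q - 8)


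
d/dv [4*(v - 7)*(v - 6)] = 8*v - 52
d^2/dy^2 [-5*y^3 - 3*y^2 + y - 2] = -30*y - 6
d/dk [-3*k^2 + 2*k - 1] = 2 - 6*k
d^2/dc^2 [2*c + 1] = 0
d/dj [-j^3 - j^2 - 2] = j*(-3*j - 2)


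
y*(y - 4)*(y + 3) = y^3 - y^2 - 12*y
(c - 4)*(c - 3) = c^2 - 7*c + 12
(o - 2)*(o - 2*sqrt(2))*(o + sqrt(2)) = o^3 - 2*o^2 - sqrt(2)*o^2 - 4*o + 2*sqrt(2)*o + 8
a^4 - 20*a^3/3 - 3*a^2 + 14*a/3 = a*(a - 7)*(a - 2/3)*(a + 1)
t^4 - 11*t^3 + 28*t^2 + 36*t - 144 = (t - 6)*(t - 4)*(t - 3)*(t + 2)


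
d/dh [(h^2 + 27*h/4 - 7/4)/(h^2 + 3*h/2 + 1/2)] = 3*(-7*h^2 + 6*h + 8)/(4*h^4 + 12*h^3 + 13*h^2 + 6*h + 1)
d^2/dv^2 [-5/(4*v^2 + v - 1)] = 10*(16*v^2 + 4*v - (8*v + 1)^2 - 4)/(4*v^2 + v - 1)^3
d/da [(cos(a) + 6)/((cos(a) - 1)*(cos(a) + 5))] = (cos(a)^2 + 12*cos(a) + 29)*sin(a)/((cos(a) - 1)^2*(cos(a) + 5)^2)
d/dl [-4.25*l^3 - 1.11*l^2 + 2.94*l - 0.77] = -12.75*l^2 - 2.22*l + 2.94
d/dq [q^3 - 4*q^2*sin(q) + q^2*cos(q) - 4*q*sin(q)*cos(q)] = -q^2*sin(q) - 4*q^2*cos(q) + 3*q^2 - 8*q*sin(q) + 2*q*cos(q) - 4*q*cos(2*q) - 2*sin(2*q)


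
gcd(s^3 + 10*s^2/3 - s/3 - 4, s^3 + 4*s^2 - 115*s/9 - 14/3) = 1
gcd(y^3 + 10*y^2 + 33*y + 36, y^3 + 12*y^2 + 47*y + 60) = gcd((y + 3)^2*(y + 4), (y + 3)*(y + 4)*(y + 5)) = y^2 + 7*y + 12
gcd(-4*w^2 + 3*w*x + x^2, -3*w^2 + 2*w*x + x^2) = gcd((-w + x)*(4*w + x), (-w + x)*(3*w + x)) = -w + x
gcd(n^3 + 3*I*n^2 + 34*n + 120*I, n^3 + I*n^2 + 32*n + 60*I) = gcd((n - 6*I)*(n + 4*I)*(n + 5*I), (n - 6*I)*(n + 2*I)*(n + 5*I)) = n^2 - I*n + 30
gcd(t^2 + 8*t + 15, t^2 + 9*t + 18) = t + 3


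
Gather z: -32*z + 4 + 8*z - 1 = 3 - 24*z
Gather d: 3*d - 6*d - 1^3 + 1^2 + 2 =2 - 3*d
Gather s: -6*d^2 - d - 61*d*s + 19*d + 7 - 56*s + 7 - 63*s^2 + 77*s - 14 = -6*d^2 + 18*d - 63*s^2 + s*(21 - 61*d)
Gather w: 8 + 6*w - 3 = 6*w + 5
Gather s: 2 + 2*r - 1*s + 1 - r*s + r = 3*r + s*(-r - 1) + 3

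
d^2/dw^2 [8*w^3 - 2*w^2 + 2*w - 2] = 48*w - 4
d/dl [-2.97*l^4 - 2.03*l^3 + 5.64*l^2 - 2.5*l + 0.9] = -11.88*l^3 - 6.09*l^2 + 11.28*l - 2.5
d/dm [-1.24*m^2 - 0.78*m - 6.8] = -2.48*m - 0.78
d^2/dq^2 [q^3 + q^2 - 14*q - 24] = 6*q + 2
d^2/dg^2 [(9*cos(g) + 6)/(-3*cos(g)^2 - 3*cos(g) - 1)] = 18*(81*(1 - cos(2*g))^2*cos(g) + 15*(1 - cos(2*g))^2 - 148*cos(g) - 22*cos(2*g) + 54*cos(3*g) - 18*cos(5*g) - 90)/(6*cos(g) + 3*cos(2*g) + 5)^3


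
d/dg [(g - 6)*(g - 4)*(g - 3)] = 3*g^2 - 26*g + 54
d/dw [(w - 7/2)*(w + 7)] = 2*w + 7/2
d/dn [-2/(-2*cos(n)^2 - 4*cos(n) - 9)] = 8*(cos(n) + 1)*sin(n)/(4*cos(n) + cos(2*n) + 10)^2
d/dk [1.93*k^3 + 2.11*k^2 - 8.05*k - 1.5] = 5.79*k^2 + 4.22*k - 8.05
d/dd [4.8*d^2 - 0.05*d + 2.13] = 9.6*d - 0.05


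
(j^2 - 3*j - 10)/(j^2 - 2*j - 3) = (-j^2 + 3*j + 10)/(-j^2 + 2*j + 3)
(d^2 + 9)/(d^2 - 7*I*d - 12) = (d + 3*I)/(d - 4*I)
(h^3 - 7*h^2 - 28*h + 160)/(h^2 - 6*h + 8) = (h^2 - 3*h - 40)/(h - 2)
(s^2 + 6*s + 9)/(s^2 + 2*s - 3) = (s + 3)/(s - 1)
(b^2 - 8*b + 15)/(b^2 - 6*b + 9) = (b - 5)/(b - 3)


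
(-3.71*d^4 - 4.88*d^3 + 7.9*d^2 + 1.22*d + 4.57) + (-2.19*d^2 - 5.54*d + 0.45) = -3.71*d^4 - 4.88*d^3 + 5.71*d^2 - 4.32*d + 5.02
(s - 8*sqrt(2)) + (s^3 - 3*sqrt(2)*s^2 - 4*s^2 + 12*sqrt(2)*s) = s^3 - 3*sqrt(2)*s^2 - 4*s^2 + s + 12*sqrt(2)*s - 8*sqrt(2)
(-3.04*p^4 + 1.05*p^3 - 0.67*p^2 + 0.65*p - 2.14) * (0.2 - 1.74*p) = 5.2896*p^5 - 2.435*p^4 + 1.3758*p^3 - 1.265*p^2 + 3.8536*p - 0.428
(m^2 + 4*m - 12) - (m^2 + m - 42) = 3*m + 30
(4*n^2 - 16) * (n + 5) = 4*n^3 + 20*n^2 - 16*n - 80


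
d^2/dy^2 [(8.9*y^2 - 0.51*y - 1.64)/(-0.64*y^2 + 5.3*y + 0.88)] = (-59.959808*y^3 - 26.044416*y^2 - 31.653888*y + 75.440896)/(0.262144*y^6 - 6.51264*y^5 + 52.851456*y^4 - 130.96724*y^3 - 72.670752*y^2 - 12.31296*y - 0.681472)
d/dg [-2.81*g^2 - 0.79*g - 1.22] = -5.62*g - 0.79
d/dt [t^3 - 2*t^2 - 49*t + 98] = 3*t^2 - 4*t - 49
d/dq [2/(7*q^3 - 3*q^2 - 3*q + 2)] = 6*(-7*q^2 + 2*q + 1)/(7*q^3 - 3*q^2 - 3*q + 2)^2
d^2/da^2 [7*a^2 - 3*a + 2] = 14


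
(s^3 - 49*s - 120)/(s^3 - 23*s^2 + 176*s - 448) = (s^2 + 8*s + 15)/(s^2 - 15*s + 56)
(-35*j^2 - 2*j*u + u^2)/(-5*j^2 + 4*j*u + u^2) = (-7*j + u)/(-j + u)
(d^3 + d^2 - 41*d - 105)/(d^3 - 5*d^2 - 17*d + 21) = (d + 5)/(d - 1)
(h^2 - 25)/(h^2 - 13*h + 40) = (h + 5)/(h - 8)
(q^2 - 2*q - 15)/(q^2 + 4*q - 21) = (q^2 - 2*q - 15)/(q^2 + 4*q - 21)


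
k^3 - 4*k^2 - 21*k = k*(k - 7)*(k + 3)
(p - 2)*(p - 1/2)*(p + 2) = p^3 - p^2/2 - 4*p + 2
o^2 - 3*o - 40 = (o - 8)*(o + 5)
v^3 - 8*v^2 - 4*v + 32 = (v - 8)*(v - 2)*(v + 2)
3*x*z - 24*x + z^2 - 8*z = (3*x + z)*(z - 8)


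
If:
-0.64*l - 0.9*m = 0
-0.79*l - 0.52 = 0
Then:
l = -0.66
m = 0.47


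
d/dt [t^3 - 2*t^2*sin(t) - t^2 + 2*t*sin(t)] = -2*t^2*cos(t) + 3*t^2 - 4*t*sin(t) + 2*t*cos(t) - 2*t + 2*sin(t)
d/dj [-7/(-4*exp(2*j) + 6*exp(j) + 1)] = (42 - 56*exp(j))*exp(j)/(-4*exp(2*j) + 6*exp(j) + 1)^2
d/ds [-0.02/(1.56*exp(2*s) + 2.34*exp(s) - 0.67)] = (0.0624*exp(s) + 0.0468)*exp(s)/(1.56*exp(2*s) + 2.34*exp(s) - 0.67)^2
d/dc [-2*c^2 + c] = 1 - 4*c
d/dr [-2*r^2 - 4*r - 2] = -4*r - 4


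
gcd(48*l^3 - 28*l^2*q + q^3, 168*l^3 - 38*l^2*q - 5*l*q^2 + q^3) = -24*l^2 + 2*l*q + q^2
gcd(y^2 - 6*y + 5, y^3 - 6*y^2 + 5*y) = y^2 - 6*y + 5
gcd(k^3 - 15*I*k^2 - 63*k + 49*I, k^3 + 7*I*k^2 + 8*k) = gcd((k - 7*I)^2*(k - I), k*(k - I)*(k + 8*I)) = k - I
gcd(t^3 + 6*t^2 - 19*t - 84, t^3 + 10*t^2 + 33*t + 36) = t + 3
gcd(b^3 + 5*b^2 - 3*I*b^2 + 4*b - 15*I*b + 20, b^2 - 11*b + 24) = 1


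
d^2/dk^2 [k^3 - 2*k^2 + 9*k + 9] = 6*k - 4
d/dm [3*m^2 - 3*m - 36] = 6*m - 3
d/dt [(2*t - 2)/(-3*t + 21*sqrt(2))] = 2*(-1 + 7*sqrt(2))/(3*(t - 7*sqrt(2))^2)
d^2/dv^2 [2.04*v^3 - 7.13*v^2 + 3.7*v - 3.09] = 12.24*v - 14.26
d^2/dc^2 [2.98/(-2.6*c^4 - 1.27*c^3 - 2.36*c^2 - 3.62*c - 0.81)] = ((92.976*c^2 + 22.7076*c + 14.0656)*(2.6*c^4 + 1.27*c^3 + 2.36*c^2 + 3.62*c + 0.81) - 2.98*(10.4*c^3 + 3.81*c^2 + 4.72*c + 3.62)*(20.8*c^3 + 7.62*c^2 + 9.44*c + 7.24))/(2.6*c^4 + 1.27*c^3 + 2.36*c^2 + 3.62*c + 0.81)^3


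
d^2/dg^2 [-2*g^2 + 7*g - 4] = -4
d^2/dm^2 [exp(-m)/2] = exp(-m)/2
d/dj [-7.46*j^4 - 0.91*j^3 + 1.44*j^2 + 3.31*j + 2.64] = -29.84*j^3 - 2.73*j^2 + 2.88*j + 3.31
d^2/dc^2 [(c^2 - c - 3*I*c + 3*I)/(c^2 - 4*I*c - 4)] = 2*(c*(-1 + I) + 8 + 5*I)/(c^4 - 8*I*c^3 - 24*c^2 + 32*I*c + 16)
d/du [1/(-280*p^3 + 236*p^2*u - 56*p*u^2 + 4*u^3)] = (-59*p^2 + 28*p*u - 3*u^2)/(4*(70*p^3 - 59*p^2*u + 14*p*u^2 - u^3)^2)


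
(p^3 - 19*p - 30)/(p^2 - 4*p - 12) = (p^2 - 2*p - 15)/(p - 6)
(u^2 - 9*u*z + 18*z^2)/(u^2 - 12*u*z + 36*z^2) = (-u + 3*z)/(-u + 6*z)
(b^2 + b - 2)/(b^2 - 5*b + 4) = (b + 2)/(b - 4)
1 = 1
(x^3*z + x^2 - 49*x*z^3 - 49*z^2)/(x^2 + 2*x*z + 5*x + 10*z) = (x^3*z + x^2 - 49*x*z^3 - 49*z^2)/(x^2 + 2*x*z + 5*x + 10*z)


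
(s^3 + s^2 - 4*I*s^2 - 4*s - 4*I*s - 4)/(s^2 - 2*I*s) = s + 1 - 2*I - 2*I/s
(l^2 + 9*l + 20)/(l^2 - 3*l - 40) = (l + 4)/(l - 8)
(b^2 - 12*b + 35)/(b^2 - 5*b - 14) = (b - 5)/(b + 2)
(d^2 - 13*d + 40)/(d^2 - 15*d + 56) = (d - 5)/(d - 7)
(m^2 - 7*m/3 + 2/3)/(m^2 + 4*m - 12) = (m - 1/3)/(m + 6)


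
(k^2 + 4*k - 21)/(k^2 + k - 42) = (k - 3)/(k - 6)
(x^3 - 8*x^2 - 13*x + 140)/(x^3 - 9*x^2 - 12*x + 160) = (x - 7)/(x - 8)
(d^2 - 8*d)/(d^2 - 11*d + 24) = d/(d - 3)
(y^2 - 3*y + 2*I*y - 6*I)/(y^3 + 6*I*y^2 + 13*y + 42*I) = (y - 3)/(y^2 + 4*I*y + 21)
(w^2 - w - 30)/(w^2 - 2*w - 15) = (-w^2 + w + 30)/(-w^2 + 2*w + 15)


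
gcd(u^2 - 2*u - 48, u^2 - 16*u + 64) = u - 8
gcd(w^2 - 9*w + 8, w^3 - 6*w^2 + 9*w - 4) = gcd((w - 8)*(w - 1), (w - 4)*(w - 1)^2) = w - 1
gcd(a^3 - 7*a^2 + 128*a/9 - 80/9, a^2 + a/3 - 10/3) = a - 5/3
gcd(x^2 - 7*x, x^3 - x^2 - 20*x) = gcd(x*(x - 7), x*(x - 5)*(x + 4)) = x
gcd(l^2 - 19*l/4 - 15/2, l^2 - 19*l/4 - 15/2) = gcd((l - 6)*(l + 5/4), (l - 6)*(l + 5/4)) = l^2 - 19*l/4 - 15/2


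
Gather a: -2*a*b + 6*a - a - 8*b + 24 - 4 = a*(5 - 2*b) - 8*b + 20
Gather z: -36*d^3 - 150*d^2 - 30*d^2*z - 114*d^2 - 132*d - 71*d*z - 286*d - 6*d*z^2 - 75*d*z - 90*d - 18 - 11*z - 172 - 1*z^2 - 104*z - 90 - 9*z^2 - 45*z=-36*d^3 - 264*d^2 - 508*d + z^2*(-6*d - 10) + z*(-30*d^2 - 146*d - 160) - 280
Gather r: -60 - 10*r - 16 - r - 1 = -11*r - 77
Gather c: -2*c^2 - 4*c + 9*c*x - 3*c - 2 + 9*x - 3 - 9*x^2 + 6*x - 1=-2*c^2 + c*(9*x - 7) - 9*x^2 + 15*x - 6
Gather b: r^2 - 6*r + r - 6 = r^2 - 5*r - 6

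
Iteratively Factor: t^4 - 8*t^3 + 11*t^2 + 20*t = (t - 5)*(t^3 - 3*t^2 - 4*t) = t*(t - 5)*(t^2 - 3*t - 4) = t*(t - 5)*(t + 1)*(t - 4)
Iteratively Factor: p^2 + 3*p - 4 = (p + 4)*(p - 1)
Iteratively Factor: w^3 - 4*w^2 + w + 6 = (w + 1)*(w^2 - 5*w + 6) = (w - 3)*(w + 1)*(w - 2)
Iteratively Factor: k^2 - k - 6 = (k + 2)*(k - 3)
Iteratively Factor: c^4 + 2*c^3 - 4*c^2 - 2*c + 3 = (c - 1)*(c^3 + 3*c^2 - c - 3) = (c - 1)*(c + 3)*(c^2 - 1) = (c - 1)^2*(c + 3)*(c + 1)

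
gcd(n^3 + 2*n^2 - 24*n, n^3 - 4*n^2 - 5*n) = n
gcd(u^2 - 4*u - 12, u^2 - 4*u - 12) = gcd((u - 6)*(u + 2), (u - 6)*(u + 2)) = u^2 - 4*u - 12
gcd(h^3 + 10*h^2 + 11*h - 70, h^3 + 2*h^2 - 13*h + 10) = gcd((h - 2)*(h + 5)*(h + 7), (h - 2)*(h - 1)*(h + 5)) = h^2 + 3*h - 10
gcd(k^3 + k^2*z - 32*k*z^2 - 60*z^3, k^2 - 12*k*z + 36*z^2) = -k + 6*z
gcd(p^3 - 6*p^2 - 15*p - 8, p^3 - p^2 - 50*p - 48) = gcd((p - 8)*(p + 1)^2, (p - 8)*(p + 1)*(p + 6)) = p^2 - 7*p - 8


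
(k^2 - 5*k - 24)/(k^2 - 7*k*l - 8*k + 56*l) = (k + 3)/(k - 7*l)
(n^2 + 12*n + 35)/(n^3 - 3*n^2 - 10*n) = (n^2 + 12*n + 35)/(n*(n^2 - 3*n - 10))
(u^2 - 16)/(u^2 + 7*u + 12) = (u - 4)/(u + 3)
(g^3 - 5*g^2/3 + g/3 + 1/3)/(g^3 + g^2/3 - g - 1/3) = (g - 1)/(g + 1)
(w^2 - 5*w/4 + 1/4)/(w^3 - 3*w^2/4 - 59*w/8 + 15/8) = 2*(w - 1)/(2*w^2 - w - 15)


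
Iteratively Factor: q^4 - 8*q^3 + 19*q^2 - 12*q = (q - 1)*(q^3 - 7*q^2 + 12*q) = (q - 4)*(q - 1)*(q^2 - 3*q) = (q - 4)*(q - 3)*(q - 1)*(q)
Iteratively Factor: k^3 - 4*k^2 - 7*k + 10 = (k - 5)*(k^2 + k - 2) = (k - 5)*(k - 1)*(k + 2)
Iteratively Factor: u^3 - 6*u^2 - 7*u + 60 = (u - 5)*(u^2 - u - 12) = (u - 5)*(u + 3)*(u - 4)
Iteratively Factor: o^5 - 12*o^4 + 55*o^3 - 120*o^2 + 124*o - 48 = (o - 3)*(o^4 - 9*o^3 + 28*o^2 - 36*o + 16) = (o - 4)*(o - 3)*(o^3 - 5*o^2 + 8*o - 4) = (o - 4)*(o - 3)*(o - 2)*(o^2 - 3*o + 2) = (o - 4)*(o - 3)*(o - 2)^2*(o - 1)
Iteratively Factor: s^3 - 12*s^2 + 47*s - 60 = (s - 5)*(s^2 - 7*s + 12) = (s - 5)*(s - 3)*(s - 4)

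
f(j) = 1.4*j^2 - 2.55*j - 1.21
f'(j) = 2.8*j - 2.55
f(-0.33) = -0.22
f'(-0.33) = -3.47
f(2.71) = 2.16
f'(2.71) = 5.04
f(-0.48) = 0.34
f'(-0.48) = -3.89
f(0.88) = -2.37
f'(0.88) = -0.09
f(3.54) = 7.31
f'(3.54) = 7.36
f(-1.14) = 3.52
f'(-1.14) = -5.74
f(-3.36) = 23.16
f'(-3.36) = -11.96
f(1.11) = -2.32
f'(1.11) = 0.56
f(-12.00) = 230.99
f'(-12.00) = -36.15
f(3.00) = 3.74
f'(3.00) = 5.85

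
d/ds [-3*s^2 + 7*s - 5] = 7 - 6*s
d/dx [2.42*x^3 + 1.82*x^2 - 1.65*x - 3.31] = 7.26*x^2 + 3.64*x - 1.65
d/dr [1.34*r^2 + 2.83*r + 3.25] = 2.68*r + 2.83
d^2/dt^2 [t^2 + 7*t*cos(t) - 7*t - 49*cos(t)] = -7*t*cos(t) - 14*sin(t) + 49*cos(t) + 2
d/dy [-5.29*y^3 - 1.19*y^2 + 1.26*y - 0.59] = -15.87*y^2 - 2.38*y + 1.26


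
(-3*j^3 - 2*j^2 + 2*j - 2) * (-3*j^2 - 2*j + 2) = 9*j^5 + 12*j^4 - 8*j^3 - 2*j^2 + 8*j - 4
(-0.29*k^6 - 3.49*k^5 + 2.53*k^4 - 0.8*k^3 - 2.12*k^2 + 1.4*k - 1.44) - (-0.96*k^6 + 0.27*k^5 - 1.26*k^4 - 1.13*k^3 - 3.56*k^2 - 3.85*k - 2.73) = 0.67*k^6 - 3.76*k^5 + 3.79*k^4 + 0.33*k^3 + 1.44*k^2 + 5.25*k + 1.29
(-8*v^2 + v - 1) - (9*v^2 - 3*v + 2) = -17*v^2 + 4*v - 3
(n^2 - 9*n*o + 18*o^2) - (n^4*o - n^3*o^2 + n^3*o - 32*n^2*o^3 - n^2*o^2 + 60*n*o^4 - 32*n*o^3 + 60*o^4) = -n^4*o + n^3*o^2 - n^3*o + 32*n^2*o^3 + n^2*o^2 + n^2 - 60*n*o^4 + 32*n*o^3 - 9*n*o - 60*o^4 + 18*o^2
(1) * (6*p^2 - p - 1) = 6*p^2 - p - 1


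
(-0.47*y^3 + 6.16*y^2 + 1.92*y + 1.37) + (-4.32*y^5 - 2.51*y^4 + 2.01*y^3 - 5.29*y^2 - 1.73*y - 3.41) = -4.32*y^5 - 2.51*y^4 + 1.54*y^3 + 0.87*y^2 + 0.19*y - 2.04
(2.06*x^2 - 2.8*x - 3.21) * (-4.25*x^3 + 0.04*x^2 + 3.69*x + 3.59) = -8.755*x^5 + 11.9824*x^4 + 21.1319*x^3 - 3.065*x^2 - 21.8969*x - 11.5239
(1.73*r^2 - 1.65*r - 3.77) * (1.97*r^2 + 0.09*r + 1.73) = 3.4081*r^4 - 3.0948*r^3 - 4.5825*r^2 - 3.1938*r - 6.5221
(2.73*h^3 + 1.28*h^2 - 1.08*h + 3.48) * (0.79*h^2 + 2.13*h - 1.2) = 2.1567*h^5 + 6.8261*h^4 - 1.4028*h^3 - 1.0872*h^2 + 8.7084*h - 4.176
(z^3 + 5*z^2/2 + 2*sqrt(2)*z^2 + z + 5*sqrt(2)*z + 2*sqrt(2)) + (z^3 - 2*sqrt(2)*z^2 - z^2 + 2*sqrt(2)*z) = 2*z^3 + 3*z^2/2 + z + 7*sqrt(2)*z + 2*sqrt(2)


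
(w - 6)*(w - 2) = w^2 - 8*w + 12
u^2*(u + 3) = u^3 + 3*u^2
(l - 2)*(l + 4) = l^2 + 2*l - 8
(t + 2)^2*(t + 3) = t^3 + 7*t^2 + 16*t + 12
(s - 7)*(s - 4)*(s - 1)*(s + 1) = s^4 - 11*s^3 + 27*s^2 + 11*s - 28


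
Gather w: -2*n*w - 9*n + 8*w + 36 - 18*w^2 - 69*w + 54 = -9*n - 18*w^2 + w*(-2*n - 61) + 90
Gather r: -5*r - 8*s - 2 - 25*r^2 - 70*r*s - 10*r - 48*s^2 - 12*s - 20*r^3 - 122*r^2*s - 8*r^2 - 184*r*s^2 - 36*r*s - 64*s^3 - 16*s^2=-20*r^3 + r^2*(-122*s - 33) + r*(-184*s^2 - 106*s - 15) - 64*s^3 - 64*s^2 - 20*s - 2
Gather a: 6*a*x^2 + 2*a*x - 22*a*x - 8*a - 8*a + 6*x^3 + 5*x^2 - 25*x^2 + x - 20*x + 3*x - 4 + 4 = a*(6*x^2 - 20*x - 16) + 6*x^3 - 20*x^2 - 16*x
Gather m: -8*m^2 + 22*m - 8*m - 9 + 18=-8*m^2 + 14*m + 9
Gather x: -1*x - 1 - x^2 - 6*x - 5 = -x^2 - 7*x - 6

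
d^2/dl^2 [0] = 0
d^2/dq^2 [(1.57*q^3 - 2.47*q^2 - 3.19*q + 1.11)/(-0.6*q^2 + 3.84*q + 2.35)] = (7.105427357601e-15*q^4 - 37.050024*q^3 - 66.50748*q^2 - 9.68991000000001*q - 66.157402)/(0.216*q^6 - 4.1472*q^5 + 24.00408*q^4 - 24.136704*q^3 - 94.01598*q^2 - 63.6192*q - 12.977875)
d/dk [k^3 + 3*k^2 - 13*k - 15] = 3*k^2 + 6*k - 13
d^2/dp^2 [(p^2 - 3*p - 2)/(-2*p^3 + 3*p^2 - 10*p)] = 2*(-4*p^6 + 36*p^5 + 54*p^4 - 159*p^3 + 174*p^2 - 180*p + 200)/(p^3*(8*p^6 - 36*p^5 + 174*p^4 - 387*p^3 + 870*p^2 - 900*p + 1000))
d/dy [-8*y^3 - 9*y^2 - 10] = 6*y*(-4*y - 3)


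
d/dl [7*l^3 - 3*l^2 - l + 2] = 21*l^2 - 6*l - 1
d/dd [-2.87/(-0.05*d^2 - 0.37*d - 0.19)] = (-0.287*d - 1.0619)/(0.05*d^2 + 0.37*d + 0.19)^2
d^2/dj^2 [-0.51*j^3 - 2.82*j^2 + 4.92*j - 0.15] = -3.06*j - 5.64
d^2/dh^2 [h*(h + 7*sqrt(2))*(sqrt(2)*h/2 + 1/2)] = 3*sqrt(2)*h + 15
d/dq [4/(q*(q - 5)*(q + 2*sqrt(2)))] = 4*(-q*(q - 5) - q*(q + 2*sqrt(2)) - (q - 5)*(q + 2*sqrt(2)))/(q^2*(q - 5)^2*(q + 2*sqrt(2))^2)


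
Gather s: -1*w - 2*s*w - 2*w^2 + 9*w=-2*s*w - 2*w^2 + 8*w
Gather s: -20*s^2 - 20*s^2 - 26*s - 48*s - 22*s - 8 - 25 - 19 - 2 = -40*s^2 - 96*s - 54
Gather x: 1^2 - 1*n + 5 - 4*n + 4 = 10 - 5*n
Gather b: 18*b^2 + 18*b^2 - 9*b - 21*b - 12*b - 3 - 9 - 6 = 36*b^2 - 42*b - 18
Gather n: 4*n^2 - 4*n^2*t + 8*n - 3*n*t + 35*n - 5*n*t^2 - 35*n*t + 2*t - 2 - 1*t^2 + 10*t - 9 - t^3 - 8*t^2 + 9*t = n^2*(4 - 4*t) + n*(-5*t^2 - 38*t + 43) - t^3 - 9*t^2 + 21*t - 11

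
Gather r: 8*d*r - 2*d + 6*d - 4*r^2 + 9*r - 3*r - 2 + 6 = 4*d - 4*r^2 + r*(8*d + 6) + 4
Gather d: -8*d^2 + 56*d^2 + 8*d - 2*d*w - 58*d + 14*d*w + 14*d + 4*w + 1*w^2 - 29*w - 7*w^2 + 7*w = 48*d^2 + d*(12*w - 36) - 6*w^2 - 18*w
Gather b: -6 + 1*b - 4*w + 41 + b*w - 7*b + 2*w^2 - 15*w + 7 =b*(w - 6) + 2*w^2 - 19*w + 42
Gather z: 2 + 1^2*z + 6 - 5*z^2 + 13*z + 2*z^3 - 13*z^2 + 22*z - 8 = 2*z^3 - 18*z^2 + 36*z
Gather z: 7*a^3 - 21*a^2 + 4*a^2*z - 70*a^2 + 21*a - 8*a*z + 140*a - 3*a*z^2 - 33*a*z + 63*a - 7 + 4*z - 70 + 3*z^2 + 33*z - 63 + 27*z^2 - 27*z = 7*a^3 - 91*a^2 + 224*a + z^2*(30 - 3*a) + z*(4*a^2 - 41*a + 10) - 140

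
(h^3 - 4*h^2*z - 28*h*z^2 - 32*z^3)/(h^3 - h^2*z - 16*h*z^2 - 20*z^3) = (-h + 8*z)/(-h + 5*z)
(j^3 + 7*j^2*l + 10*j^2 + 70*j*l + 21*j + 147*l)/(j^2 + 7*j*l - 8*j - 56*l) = (j^2 + 10*j + 21)/(j - 8)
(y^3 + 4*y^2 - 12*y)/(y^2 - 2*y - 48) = y*(y - 2)/(y - 8)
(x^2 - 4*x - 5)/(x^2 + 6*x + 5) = (x - 5)/(x + 5)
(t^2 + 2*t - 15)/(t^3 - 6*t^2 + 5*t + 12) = (t + 5)/(t^2 - 3*t - 4)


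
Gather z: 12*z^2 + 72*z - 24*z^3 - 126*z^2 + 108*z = -24*z^3 - 114*z^2 + 180*z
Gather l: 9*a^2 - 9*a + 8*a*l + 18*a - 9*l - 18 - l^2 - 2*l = 9*a^2 + 9*a - l^2 + l*(8*a - 11) - 18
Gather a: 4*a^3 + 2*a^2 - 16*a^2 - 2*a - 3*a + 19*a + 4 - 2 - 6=4*a^3 - 14*a^2 + 14*a - 4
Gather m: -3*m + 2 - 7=-3*m - 5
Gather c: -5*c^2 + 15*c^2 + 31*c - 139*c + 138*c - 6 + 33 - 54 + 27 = 10*c^2 + 30*c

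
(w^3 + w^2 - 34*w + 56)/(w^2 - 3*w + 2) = (w^2 + 3*w - 28)/(w - 1)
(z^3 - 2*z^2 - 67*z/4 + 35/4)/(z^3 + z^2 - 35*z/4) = (2*z^2 - 11*z + 5)/(z*(2*z - 5))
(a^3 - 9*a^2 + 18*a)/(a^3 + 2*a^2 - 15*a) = (a - 6)/(a + 5)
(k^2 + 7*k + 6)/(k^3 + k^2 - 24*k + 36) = (k + 1)/(k^2 - 5*k + 6)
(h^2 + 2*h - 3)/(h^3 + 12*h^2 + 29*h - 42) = (h + 3)/(h^2 + 13*h + 42)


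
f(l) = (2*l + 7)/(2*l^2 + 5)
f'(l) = -4*l*(2*l + 7)/(2*l^2 + 5)^2 + 2/(2*l^2 + 5)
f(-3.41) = 0.01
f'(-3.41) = 0.07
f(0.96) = 1.30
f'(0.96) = -0.44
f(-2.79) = 0.07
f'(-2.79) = 0.13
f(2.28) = 0.75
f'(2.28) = -0.31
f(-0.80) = 0.86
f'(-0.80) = 0.76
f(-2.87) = 0.06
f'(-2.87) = 0.12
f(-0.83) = 0.84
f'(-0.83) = 0.75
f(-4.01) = -0.03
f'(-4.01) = 0.04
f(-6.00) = -0.06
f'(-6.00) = 0.01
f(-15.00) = -0.05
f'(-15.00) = 0.00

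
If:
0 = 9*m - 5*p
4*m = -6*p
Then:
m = 0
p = 0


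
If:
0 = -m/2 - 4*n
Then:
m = -8*n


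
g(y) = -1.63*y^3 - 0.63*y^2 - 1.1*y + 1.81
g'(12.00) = -720.38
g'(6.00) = -184.70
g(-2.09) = 16.24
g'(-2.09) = -19.83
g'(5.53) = -157.61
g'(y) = -4.89*y^2 - 1.26*y - 1.1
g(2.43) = -27.97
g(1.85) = -12.70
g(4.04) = -120.40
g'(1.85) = -20.17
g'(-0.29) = -1.15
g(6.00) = -379.55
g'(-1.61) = -11.75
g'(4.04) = -86.00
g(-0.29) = 2.12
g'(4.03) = -85.60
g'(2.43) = -33.04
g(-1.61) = 8.75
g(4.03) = -119.54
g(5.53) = -299.19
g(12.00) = -2918.75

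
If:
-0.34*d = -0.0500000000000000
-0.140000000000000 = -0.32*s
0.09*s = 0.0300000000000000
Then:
No Solution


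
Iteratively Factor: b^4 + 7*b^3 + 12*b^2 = (b + 3)*(b^3 + 4*b^2) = b*(b + 3)*(b^2 + 4*b) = b^2*(b + 3)*(b + 4)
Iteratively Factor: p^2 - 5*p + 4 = (p - 1)*(p - 4)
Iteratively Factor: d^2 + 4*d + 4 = (d + 2)*(d + 2)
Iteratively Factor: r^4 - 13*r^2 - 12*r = (r + 3)*(r^3 - 3*r^2 - 4*r) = (r - 4)*(r + 3)*(r^2 + r) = r*(r - 4)*(r + 3)*(r + 1)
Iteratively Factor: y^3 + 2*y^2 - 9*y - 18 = (y - 3)*(y^2 + 5*y + 6) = (y - 3)*(y + 2)*(y + 3)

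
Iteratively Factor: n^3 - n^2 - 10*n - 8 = (n - 4)*(n^2 + 3*n + 2) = (n - 4)*(n + 2)*(n + 1)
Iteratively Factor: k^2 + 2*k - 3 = (k - 1)*(k + 3)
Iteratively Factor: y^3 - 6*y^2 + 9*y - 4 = (y - 4)*(y^2 - 2*y + 1) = (y - 4)*(y - 1)*(y - 1)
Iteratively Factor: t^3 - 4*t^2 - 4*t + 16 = (t + 2)*(t^2 - 6*t + 8) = (t - 2)*(t + 2)*(t - 4)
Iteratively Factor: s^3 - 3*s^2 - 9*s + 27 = (s - 3)*(s^2 - 9) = (s - 3)^2*(s + 3)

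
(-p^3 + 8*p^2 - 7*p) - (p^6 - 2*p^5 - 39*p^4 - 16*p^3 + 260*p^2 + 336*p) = -p^6 + 2*p^5 + 39*p^4 + 15*p^3 - 252*p^2 - 343*p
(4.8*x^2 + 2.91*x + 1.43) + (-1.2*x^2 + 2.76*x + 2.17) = 3.6*x^2 + 5.67*x + 3.6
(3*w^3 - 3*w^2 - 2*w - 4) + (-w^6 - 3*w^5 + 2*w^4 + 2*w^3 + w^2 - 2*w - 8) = -w^6 - 3*w^5 + 2*w^4 + 5*w^3 - 2*w^2 - 4*w - 12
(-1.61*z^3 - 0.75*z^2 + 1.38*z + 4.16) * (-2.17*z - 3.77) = 3.4937*z^4 + 7.6972*z^3 - 0.1671*z^2 - 14.2298*z - 15.6832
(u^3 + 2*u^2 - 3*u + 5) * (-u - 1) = -u^4 - 3*u^3 + u^2 - 2*u - 5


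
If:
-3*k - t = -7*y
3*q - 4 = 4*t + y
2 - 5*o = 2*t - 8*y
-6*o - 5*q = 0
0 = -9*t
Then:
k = -952/507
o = -150/169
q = 180/169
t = 0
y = -136/169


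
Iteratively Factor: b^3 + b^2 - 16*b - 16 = (b + 4)*(b^2 - 3*b - 4) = (b + 1)*(b + 4)*(b - 4)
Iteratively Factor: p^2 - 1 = (p - 1)*(p + 1)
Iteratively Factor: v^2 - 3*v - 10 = (v + 2)*(v - 5)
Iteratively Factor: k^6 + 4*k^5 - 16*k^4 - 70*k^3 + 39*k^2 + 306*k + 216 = (k - 3)*(k^5 + 7*k^4 + 5*k^3 - 55*k^2 - 126*k - 72) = (k - 3)*(k + 2)*(k^4 + 5*k^3 - 5*k^2 - 45*k - 36) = (k - 3)^2*(k + 2)*(k^3 + 8*k^2 + 19*k + 12) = (k - 3)^2*(k + 1)*(k + 2)*(k^2 + 7*k + 12) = (k - 3)^2*(k + 1)*(k + 2)*(k + 4)*(k + 3)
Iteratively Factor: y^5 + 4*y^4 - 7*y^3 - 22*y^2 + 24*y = (y + 4)*(y^4 - 7*y^2 + 6*y) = (y - 2)*(y + 4)*(y^3 + 2*y^2 - 3*y) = y*(y - 2)*(y + 4)*(y^2 + 2*y - 3) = y*(y - 2)*(y + 3)*(y + 4)*(y - 1)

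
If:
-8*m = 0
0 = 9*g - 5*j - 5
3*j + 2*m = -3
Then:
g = 0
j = -1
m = 0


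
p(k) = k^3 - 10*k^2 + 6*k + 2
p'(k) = 3*k^2 - 20*k + 6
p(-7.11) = -905.61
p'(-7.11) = 299.86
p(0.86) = 0.40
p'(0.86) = -8.98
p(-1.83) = -48.60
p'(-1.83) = 52.65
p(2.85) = -38.98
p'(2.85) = -26.63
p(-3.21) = -153.38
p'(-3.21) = 101.11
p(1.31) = -5.05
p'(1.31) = -15.05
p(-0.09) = 1.38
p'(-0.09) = 7.82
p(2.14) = -21.16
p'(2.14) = -23.06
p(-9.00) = -1591.00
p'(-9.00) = 429.00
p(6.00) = -106.00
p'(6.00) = -6.00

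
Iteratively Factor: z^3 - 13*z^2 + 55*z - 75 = (z - 5)*(z^2 - 8*z + 15) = (z - 5)^2*(z - 3)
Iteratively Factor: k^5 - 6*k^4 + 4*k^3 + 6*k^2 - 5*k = (k + 1)*(k^4 - 7*k^3 + 11*k^2 - 5*k) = (k - 5)*(k + 1)*(k^3 - 2*k^2 + k) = (k - 5)*(k - 1)*(k + 1)*(k^2 - k) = (k - 5)*(k - 1)^2*(k + 1)*(k)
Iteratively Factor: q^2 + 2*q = (q)*(q + 2)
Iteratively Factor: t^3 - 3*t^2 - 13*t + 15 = (t + 3)*(t^2 - 6*t + 5) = (t - 1)*(t + 3)*(t - 5)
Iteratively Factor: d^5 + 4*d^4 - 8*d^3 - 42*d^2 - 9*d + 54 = (d - 3)*(d^4 + 7*d^3 + 13*d^2 - 3*d - 18) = (d - 3)*(d + 3)*(d^3 + 4*d^2 + d - 6) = (d - 3)*(d + 2)*(d + 3)*(d^2 + 2*d - 3) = (d - 3)*(d + 2)*(d + 3)^2*(d - 1)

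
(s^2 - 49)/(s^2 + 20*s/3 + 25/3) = 3*(s^2 - 49)/(3*s^2 + 20*s + 25)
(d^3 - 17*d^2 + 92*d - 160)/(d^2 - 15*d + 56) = (d^2 - 9*d + 20)/(d - 7)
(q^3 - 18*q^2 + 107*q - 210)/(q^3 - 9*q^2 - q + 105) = (q - 6)/(q + 3)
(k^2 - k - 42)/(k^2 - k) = (k^2 - k - 42)/(k*(k - 1))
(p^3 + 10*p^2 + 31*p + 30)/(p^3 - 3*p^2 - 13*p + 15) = (p^2 + 7*p + 10)/(p^2 - 6*p + 5)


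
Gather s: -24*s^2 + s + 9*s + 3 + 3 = -24*s^2 + 10*s + 6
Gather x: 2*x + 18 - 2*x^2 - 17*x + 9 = -2*x^2 - 15*x + 27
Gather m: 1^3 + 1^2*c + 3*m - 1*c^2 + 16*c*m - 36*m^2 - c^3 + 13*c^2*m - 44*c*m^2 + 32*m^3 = -c^3 - c^2 + c + 32*m^3 + m^2*(-44*c - 36) + m*(13*c^2 + 16*c + 3) + 1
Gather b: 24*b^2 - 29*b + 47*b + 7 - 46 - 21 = 24*b^2 + 18*b - 60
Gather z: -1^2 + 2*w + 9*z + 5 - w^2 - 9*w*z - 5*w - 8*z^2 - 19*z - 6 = -w^2 - 3*w - 8*z^2 + z*(-9*w - 10) - 2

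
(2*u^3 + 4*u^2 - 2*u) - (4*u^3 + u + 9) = -2*u^3 + 4*u^2 - 3*u - 9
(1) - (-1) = 2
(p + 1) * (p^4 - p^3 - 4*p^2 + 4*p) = p^5 - 5*p^3 + 4*p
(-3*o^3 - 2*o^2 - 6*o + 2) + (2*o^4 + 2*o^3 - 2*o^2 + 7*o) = 2*o^4 - o^3 - 4*o^2 + o + 2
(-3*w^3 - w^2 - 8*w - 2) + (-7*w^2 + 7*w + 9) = -3*w^3 - 8*w^2 - w + 7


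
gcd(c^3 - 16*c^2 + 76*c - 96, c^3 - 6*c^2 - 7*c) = 1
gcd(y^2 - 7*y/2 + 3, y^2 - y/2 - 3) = y - 2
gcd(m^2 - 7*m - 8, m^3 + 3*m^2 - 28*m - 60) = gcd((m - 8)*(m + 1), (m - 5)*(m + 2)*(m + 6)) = 1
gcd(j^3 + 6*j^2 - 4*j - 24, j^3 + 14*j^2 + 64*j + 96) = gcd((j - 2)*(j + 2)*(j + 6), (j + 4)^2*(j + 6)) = j + 6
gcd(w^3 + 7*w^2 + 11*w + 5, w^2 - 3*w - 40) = w + 5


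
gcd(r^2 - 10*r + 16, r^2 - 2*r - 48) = r - 8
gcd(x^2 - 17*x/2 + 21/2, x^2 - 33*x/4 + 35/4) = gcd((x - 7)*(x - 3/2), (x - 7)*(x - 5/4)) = x - 7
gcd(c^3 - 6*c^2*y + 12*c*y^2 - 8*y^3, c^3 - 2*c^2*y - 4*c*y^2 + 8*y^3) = c^2 - 4*c*y + 4*y^2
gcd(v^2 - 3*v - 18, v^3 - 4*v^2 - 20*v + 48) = v - 6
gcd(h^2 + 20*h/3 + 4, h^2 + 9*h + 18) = h + 6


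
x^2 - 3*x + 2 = (x - 2)*(x - 1)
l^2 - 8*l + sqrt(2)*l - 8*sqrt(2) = (l - 8)*(l + sqrt(2))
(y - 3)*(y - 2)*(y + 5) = y^3 - 19*y + 30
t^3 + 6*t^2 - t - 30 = (t - 2)*(t + 3)*(t + 5)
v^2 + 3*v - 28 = (v - 4)*(v + 7)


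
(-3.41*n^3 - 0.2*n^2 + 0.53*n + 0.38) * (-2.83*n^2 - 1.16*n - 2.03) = 9.6503*n^5 + 4.5216*n^4 + 5.6544*n^3 - 1.2842*n^2 - 1.5167*n - 0.7714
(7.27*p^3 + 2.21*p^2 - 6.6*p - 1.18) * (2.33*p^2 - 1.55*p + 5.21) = 16.9391*p^5 - 6.1192*p^4 + 19.0732*p^3 + 18.9947*p^2 - 32.557*p - 6.1478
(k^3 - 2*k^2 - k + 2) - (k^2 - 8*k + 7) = k^3 - 3*k^2 + 7*k - 5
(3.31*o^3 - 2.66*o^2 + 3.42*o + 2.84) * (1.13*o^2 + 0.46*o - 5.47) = 3.7403*o^5 - 1.4832*o^4 - 15.4647*o^3 + 19.3326*o^2 - 17.401*o - 15.5348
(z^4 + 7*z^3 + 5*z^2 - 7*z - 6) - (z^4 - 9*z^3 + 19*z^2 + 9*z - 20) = 16*z^3 - 14*z^2 - 16*z + 14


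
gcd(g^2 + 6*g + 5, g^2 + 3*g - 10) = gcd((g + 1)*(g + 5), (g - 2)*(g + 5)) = g + 5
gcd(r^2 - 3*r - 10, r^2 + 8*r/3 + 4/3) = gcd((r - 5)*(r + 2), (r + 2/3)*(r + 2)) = r + 2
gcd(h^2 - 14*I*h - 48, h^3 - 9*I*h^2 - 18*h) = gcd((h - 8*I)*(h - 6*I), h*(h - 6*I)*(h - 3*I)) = h - 6*I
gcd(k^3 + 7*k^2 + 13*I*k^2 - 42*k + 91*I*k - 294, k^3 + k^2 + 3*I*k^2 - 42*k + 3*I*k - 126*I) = k + 7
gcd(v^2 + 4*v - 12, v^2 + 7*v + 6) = v + 6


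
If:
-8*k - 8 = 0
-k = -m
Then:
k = -1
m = -1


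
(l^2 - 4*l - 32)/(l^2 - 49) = (l^2 - 4*l - 32)/(l^2 - 49)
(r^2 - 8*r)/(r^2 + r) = (r - 8)/(r + 1)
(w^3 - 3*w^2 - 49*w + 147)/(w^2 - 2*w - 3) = (w^2 - 49)/(w + 1)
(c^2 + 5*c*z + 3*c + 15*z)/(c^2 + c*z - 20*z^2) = (-c - 3)/(-c + 4*z)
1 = 1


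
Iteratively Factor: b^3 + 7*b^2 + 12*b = (b)*(b^2 + 7*b + 12) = b*(b + 4)*(b + 3)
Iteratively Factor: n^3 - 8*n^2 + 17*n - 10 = (n - 5)*(n^2 - 3*n + 2) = (n - 5)*(n - 2)*(n - 1)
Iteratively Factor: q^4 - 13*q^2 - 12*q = (q + 3)*(q^3 - 3*q^2 - 4*q) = (q + 1)*(q + 3)*(q^2 - 4*q) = q*(q + 1)*(q + 3)*(q - 4)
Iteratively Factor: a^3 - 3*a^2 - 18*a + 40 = (a - 2)*(a^2 - a - 20) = (a - 5)*(a - 2)*(a + 4)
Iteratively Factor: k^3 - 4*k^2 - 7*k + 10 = (k - 1)*(k^2 - 3*k - 10) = (k - 5)*(k - 1)*(k + 2)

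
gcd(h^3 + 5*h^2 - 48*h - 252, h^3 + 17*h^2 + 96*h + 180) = h^2 + 12*h + 36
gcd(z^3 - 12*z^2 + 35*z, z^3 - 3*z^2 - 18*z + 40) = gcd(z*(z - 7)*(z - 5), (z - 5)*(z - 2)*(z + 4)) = z - 5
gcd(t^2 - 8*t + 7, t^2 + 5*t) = 1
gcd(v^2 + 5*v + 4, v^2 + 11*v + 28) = v + 4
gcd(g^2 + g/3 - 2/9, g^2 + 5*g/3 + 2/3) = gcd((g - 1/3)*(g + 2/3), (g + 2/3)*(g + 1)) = g + 2/3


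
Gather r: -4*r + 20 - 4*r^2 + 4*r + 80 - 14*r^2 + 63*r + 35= -18*r^2 + 63*r + 135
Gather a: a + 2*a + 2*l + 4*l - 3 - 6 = 3*a + 6*l - 9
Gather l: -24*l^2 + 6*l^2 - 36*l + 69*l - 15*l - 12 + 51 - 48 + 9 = -18*l^2 + 18*l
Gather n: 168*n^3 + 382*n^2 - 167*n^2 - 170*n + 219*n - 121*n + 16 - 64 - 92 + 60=168*n^3 + 215*n^2 - 72*n - 80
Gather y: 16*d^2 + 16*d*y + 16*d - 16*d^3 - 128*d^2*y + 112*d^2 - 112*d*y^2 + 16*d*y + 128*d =-16*d^3 + 128*d^2 - 112*d*y^2 + 144*d + y*(-128*d^2 + 32*d)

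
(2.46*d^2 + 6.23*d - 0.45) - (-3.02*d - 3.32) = 2.46*d^2 + 9.25*d + 2.87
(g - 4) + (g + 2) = 2*g - 2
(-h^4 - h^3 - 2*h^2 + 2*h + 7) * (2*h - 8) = -2*h^5 + 6*h^4 + 4*h^3 + 20*h^2 - 2*h - 56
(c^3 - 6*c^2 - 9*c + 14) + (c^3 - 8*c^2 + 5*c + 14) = 2*c^3 - 14*c^2 - 4*c + 28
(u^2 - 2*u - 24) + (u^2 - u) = 2*u^2 - 3*u - 24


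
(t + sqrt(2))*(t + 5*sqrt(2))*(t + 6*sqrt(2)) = t^3 + 12*sqrt(2)*t^2 + 82*t + 60*sqrt(2)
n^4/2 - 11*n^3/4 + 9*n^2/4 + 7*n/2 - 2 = (n/2 + 1/2)*(n - 4)*(n - 2)*(n - 1/2)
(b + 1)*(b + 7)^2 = b^3 + 15*b^2 + 63*b + 49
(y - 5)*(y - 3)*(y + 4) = y^3 - 4*y^2 - 17*y + 60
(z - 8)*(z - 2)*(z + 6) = z^3 - 4*z^2 - 44*z + 96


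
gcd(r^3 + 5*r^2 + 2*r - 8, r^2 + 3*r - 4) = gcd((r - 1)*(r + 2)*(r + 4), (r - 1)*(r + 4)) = r^2 + 3*r - 4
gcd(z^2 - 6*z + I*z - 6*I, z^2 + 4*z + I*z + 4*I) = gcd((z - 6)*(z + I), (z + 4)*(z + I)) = z + I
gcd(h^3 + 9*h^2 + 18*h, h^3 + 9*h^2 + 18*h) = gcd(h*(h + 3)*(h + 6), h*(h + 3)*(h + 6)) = h^3 + 9*h^2 + 18*h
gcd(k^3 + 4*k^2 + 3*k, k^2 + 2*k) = k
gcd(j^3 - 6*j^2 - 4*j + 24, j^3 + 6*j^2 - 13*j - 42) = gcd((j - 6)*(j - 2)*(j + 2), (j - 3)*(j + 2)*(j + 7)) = j + 2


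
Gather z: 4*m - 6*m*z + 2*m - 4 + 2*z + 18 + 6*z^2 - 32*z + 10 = 6*m + 6*z^2 + z*(-6*m - 30) + 24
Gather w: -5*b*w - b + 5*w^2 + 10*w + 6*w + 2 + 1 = -b + 5*w^2 + w*(16 - 5*b) + 3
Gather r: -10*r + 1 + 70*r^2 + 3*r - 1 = 70*r^2 - 7*r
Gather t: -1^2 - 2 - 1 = -4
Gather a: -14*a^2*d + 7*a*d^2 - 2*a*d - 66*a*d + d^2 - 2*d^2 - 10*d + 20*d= -14*a^2*d + a*(7*d^2 - 68*d) - d^2 + 10*d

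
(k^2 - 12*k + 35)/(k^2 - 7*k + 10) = (k - 7)/(k - 2)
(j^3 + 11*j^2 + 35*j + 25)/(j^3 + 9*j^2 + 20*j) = (j^2 + 6*j + 5)/(j*(j + 4))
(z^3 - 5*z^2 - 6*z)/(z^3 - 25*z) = (z^2 - 5*z - 6)/(z^2 - 25)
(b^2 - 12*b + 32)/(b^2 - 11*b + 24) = (b - 4)/(b - 3)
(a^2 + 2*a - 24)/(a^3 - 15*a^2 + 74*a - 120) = (a + 6)/(a^2 - 11*a + 30)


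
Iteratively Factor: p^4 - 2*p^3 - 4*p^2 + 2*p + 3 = (p + 1)*(p^3 - 3*p^2 - p + 3) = (p + 1)^2*(p^2 - 4*p + 3) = (p - 3)*(p + 1)^2*(p - 1)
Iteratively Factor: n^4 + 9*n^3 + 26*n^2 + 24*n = (n + 3)*(n^3 + 6*n^2 + 8*n) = (n + 2)*(n + 3)*(n^2 + 4*n) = n*(n + 2)*(n + 3)*(n + 4)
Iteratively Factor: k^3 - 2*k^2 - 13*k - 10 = (k - 5)*(k^2 + 3*k + 2) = (k - 5)*(k + 2)*(k + 1)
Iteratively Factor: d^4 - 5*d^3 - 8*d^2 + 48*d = (d - 4)*(d^3 - d^2 - 12*d) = (d - 4)*(d + 3)*(d^2 - 4*d) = (d - 4)^2*(d + 3)*(d)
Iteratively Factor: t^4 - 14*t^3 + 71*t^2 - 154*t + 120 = (t - 2)*(t^3 - 12*t^2 + 47*t - 60) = (t - 3)*(t - 2)*(t^2 - 9*t + 20) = (t - 4)*(t - 3)*(t - 2)*(t - 5)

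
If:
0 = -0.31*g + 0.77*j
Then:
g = 2.48387096774194*j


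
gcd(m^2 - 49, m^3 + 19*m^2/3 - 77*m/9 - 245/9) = m + 7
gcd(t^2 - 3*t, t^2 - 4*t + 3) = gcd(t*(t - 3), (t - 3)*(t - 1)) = t - 3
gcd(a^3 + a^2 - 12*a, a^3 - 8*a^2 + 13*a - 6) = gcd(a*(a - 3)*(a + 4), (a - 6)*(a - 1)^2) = 1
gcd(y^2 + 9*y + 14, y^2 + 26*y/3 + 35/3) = y + 7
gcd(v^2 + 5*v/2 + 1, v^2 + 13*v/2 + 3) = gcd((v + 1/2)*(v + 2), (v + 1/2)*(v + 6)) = v + 1/2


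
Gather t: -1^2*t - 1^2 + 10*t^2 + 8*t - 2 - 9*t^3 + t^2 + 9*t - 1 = -9*t^3 + 11*t^2 + 16*t - 4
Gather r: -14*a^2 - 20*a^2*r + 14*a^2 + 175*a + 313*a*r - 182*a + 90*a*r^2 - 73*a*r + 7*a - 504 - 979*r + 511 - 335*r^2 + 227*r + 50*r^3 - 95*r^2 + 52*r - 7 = 50*r^3 + r^2*(90*a - 430) + r*(-20*a^2 + 240*a - 700)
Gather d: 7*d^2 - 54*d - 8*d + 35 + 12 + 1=7*d^2 - 62*d + 48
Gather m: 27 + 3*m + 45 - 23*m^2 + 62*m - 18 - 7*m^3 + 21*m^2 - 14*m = -7*m^3 - 2*m^2 + 51*m + 54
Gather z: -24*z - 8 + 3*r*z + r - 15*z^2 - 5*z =r - 15*z^2 + z*(3*r - 29) - 8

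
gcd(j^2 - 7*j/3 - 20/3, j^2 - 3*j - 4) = j - 4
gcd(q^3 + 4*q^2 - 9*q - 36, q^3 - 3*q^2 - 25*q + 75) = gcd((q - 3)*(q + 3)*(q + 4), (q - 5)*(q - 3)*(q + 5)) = q - 3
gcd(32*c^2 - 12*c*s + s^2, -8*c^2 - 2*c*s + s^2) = -4*c + s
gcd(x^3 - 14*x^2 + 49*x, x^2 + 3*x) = x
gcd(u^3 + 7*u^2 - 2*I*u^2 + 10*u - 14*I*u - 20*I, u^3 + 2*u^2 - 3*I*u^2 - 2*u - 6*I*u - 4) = u^2 + u*(2 - 2*I) - 4*I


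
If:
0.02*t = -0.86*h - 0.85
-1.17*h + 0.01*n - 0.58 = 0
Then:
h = -0.0232558139534884*t - 0.988372093023256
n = -2.72093023255814*t - 57.6395348837209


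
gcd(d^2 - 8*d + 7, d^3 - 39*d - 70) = d - 7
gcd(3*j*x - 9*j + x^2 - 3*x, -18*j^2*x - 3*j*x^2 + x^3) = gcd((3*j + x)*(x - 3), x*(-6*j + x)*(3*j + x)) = 3*j + x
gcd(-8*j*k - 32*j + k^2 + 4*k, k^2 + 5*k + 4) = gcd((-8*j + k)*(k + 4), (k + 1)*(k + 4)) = k + 4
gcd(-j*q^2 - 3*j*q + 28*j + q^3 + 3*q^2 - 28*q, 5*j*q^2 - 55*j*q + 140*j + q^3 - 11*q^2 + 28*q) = q - 4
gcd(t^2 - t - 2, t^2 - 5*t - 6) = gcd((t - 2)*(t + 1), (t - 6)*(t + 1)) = t + 1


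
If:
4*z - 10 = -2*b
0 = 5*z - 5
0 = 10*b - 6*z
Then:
No Solution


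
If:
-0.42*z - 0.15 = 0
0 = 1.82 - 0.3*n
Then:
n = 6.07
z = -0.36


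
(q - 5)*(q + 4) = q^2 - q - 20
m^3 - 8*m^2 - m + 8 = (m - 8)*(m - 1)*(m + 1)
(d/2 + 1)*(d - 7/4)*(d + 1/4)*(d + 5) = d^4/2 + 11*d^3/4 - 15*d^2/32 - 289*d/32 - 35/16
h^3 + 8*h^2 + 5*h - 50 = (h - 2)*(h + 5)^2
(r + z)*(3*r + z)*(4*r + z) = 12*r^3 + 19*r^2*z + 8*r*z^2 + z^3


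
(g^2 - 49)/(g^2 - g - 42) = (g + 7)/(g + 6)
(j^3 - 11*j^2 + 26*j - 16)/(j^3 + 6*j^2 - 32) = (j^2 - 9*j + 8)/(j^2 + 8*j + 16)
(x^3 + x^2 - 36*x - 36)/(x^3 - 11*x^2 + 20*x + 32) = (x^2 - 36)/(x^2 - 12*x + 32)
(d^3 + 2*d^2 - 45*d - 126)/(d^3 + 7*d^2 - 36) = (d - 7)/(d - 2)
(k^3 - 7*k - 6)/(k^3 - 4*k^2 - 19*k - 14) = (k - 3)/(k - 7)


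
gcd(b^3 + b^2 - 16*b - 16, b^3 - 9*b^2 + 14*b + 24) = b^2 - 3*b - 4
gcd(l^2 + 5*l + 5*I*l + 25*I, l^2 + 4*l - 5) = l + 5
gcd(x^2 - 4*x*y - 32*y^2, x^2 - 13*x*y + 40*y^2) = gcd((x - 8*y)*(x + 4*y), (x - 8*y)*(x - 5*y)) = x - 8*y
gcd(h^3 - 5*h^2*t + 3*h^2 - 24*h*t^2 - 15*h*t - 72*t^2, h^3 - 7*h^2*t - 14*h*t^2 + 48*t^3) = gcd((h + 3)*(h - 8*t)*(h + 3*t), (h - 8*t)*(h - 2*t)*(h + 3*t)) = -h^2 + 5*h*t + 24*t^2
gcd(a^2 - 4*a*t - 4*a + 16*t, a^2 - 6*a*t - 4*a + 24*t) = a - 4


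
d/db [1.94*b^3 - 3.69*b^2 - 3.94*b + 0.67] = 5.82*b^2 - 7.38*b - 3.94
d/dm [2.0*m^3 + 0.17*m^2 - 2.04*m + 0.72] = 6.0*m^2 + 0.34*m - 2.04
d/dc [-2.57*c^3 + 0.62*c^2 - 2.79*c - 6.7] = -7.71*c^2 + 1.24*c - 2.79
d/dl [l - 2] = 1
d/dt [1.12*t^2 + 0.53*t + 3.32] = 2.24*t + 0.53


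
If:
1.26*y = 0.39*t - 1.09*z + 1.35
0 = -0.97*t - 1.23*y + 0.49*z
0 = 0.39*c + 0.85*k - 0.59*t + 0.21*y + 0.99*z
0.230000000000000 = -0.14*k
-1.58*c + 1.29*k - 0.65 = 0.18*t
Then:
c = -2.75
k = -1.64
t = 8.78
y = -3.55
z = 8.48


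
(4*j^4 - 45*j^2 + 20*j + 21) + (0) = 4*j^4 - 45*j^2 + 20*j + 21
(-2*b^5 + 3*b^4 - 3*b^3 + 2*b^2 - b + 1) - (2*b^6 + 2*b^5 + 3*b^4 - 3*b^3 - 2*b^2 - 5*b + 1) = -2*b^6 - 4*b^5 + 4*b^2 + 4*b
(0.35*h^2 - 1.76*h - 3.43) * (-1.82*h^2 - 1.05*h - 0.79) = -0.637*h^4 + 2.8357*h^3 + 7.8141*h^2 + 4.9919*h + 2.7097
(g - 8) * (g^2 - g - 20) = g^3 - 9*g^2 - 12*g + 160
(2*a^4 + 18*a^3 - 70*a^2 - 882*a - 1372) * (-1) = -2*a^4 - 18*a^3 + 70*a^2 + 882*a + 1372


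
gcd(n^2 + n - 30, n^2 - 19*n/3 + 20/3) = n - 5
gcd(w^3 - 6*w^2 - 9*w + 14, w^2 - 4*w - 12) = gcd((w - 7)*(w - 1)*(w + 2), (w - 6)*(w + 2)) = w + 2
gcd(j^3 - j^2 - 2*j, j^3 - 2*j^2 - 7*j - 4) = j + 1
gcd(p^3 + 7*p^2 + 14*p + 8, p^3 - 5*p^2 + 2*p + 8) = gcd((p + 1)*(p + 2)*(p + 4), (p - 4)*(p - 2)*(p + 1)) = p + 1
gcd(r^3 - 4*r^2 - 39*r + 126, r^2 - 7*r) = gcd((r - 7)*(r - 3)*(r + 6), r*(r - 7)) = r - 7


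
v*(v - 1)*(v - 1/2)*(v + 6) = v^4 + 9*v^3/2 - 17*v^2/2 + 3*v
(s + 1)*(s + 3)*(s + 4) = s^3 + 8*s^2 + 19*s + 12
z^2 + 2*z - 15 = (z - 3)*(z + 5)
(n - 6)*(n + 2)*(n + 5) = n^3 + n^2 - 32*n - 60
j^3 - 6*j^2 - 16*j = j*(j - 8)*(j + 2)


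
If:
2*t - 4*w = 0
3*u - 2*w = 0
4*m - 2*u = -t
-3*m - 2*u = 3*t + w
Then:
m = 0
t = 0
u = 0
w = 0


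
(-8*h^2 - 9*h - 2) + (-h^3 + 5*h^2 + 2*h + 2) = -h^3 - 3*h^2 - 7*h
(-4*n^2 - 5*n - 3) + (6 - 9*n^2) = -13*n^2 - 5*n + 3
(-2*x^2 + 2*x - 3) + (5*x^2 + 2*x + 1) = 3*x^2 + 4*x - 2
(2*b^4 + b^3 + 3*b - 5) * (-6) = -12*b^4 - 6*b^3 - 18*b + 30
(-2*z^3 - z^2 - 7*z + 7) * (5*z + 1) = -10*z^4 - 7*z^3 - 36*z^2 + 28*z + 7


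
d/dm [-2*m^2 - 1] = -4*m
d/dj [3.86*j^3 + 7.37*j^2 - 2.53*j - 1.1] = 11.58*j^2 + 14.74*j - 2.53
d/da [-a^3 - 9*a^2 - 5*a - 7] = -3*a^2 - 18*a - 5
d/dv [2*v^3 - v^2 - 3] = 2*v*(3*v - 1)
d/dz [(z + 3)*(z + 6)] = 2*z + 9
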